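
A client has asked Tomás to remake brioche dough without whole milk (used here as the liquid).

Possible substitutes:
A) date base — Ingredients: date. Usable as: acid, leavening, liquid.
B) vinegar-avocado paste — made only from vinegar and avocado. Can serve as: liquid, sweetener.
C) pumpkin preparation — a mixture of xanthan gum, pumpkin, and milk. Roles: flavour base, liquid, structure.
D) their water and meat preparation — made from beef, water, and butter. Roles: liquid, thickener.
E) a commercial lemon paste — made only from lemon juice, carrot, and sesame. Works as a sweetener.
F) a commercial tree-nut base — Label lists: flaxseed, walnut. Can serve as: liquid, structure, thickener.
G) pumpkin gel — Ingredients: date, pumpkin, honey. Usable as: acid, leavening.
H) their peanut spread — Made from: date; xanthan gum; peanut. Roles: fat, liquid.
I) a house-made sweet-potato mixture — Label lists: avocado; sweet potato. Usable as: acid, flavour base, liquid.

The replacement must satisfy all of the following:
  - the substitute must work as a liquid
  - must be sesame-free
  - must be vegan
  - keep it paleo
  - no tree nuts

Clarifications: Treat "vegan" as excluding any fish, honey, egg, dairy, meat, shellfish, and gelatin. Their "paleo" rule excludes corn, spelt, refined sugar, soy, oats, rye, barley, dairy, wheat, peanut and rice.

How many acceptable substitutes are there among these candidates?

A: only date; none excluded — keep
B: every rule checks out — OK
C: has milk, so not vegan; has milk, so not paleo — reject
D: has butter, so not vegan; has butter, so not paleo — out
E: not usable as a liquid; has sesame, so not sesame-free — no
F: has walnut, so not tree-nut-free — no
G: not usable as a liquid; has honey, so not vegan — no
H: has peanut, so not paleo — out
I: works as a liquid, no sesame, vegan — OK

3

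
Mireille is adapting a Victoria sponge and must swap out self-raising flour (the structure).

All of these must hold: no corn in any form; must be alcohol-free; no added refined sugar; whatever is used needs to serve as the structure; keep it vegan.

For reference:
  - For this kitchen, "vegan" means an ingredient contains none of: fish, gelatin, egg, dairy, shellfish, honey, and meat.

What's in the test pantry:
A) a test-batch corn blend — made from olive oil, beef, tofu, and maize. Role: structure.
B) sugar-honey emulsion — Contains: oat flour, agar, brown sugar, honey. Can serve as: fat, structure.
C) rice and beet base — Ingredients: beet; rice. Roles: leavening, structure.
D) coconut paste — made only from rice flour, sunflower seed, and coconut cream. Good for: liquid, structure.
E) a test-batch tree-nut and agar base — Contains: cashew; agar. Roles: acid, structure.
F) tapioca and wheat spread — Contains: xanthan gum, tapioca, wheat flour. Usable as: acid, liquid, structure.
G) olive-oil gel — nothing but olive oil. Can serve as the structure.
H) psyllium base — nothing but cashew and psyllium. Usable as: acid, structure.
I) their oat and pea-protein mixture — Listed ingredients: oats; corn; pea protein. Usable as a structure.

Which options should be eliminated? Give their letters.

A: has beef, so not vegan; has maize, so not corn-free — no
B: has honey, so not vegan; has brown sugar, so not no-added-sugar — no
C: only rice and beet; none excluded — valid
D: nothing on the exclusion list — keep
E: works as a structure, no refined sugar, no alcohol — valid
F: works as a structure, vegan, no refined sugar — valid
G: works as a structure, vegan, no alcohol — valid
H: no refined sugar, no alcohol — valid
I: has corn, so not corn-free — no

A, B, I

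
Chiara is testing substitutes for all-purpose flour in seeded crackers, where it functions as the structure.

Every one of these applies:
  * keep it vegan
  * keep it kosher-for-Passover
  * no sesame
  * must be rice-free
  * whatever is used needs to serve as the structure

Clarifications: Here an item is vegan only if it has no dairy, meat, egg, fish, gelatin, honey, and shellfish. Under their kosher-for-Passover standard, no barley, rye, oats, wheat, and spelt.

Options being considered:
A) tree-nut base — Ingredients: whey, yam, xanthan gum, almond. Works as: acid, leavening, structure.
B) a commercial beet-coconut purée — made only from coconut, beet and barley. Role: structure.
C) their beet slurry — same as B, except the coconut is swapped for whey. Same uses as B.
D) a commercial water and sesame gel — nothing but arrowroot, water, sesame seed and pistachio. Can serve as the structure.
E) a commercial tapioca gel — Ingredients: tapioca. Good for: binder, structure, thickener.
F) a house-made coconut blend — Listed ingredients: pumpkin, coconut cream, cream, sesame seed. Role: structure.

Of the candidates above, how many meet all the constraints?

1

A: has whey, so not vegan — out
B: has barley, so not kosher-for-Passover — no
C: has whey, so not vegan; has barley, so not kosher-for-Passover — reject
D: has sesame seed, so not sesame-free — no
E: only tapioca; none excluded — OK
F: has cream, so not vegan; has sesame seed, so not sesame-free — out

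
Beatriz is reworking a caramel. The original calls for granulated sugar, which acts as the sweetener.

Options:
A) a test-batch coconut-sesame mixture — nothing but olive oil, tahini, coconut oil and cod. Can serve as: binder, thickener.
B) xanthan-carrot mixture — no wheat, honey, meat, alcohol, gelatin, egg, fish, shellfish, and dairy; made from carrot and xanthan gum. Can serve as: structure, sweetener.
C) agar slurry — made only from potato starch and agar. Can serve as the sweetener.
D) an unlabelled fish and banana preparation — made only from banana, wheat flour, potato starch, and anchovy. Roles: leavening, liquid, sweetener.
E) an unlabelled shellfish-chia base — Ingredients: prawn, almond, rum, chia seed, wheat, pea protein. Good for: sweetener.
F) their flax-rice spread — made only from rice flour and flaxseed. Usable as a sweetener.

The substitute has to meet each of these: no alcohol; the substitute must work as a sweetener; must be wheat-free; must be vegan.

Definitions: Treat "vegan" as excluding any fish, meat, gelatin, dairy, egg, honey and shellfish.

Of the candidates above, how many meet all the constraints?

3

A: not usable as a sweetener; has cod, so not vegan — no
B: no alcohol, vegan — valid
C: all constraints satisfied — valid
D: has anchovy, so not vegan; has wheat flour, so not wheat-free — no
E: has prawn, so not vegan; has wheat, so not wheat-free (and 1 more) — reject
F: only rice flour and flaxseed; none excluded — valid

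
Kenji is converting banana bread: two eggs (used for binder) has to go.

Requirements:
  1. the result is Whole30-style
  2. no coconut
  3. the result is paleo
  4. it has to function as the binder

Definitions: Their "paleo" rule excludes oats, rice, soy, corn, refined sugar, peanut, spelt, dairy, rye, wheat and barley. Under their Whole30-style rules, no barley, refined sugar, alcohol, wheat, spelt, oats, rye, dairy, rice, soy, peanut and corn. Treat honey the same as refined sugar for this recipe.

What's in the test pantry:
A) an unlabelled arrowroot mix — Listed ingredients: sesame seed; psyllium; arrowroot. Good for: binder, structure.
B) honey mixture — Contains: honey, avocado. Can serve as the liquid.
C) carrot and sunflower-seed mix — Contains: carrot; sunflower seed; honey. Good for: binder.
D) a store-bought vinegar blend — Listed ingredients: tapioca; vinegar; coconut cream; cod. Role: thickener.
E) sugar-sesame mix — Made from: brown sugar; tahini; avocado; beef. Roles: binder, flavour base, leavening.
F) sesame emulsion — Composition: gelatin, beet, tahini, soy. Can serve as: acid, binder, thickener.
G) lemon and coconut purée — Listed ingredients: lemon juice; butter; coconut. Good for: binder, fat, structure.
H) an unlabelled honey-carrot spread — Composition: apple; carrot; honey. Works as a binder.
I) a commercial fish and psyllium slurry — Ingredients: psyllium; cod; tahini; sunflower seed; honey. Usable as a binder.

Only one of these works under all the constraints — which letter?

A: all constraints satisfied — valid
B: not usable as a binder; has honey, so not paleo (and 1 more) — out
C: has honey, so not paleo; has honey, so not Whole30-style — no
D: not usable as a binder; has coconut cream, so not coconut-free — reject
E: has brown sugar, so not paleo; has brown sugar, so not Whole30-style — out
F: has soy, so not paleo; has soy, so not Whole30-style — no
G: has butter, so not paleo; has butter, so not Whole30-style (and 1 more) — no
H: has honey, so not paleo; has honey, so not Whole30-style — reject
I: has honey, so not paleo; has honey, so not Whole30-style — out

A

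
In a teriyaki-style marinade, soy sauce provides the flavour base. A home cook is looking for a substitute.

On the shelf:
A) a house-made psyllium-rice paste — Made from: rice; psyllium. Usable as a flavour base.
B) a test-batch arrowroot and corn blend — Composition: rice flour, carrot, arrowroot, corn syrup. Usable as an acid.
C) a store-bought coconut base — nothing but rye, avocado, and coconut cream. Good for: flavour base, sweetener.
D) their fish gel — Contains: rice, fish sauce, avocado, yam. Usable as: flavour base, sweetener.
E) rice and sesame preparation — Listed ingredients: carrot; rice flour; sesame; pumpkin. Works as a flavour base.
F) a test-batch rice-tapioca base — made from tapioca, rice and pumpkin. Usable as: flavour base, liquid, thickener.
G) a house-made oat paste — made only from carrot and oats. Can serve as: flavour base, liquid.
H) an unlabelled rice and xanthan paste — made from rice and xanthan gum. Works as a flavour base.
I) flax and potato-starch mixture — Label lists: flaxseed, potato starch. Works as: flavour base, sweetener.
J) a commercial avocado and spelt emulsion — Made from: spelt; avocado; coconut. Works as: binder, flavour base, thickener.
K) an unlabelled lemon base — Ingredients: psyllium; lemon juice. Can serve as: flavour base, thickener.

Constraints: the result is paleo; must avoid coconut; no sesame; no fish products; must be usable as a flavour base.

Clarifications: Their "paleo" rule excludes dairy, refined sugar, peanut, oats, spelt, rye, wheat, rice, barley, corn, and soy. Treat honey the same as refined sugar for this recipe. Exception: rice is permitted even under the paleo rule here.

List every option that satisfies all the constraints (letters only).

A: rice is permitted under the paleo carve-out; nothing else excluded — OK
B: not usable as a flavour base; has corn syrup, so not paleo — no
C: has rye, so not paleo; has coconut cream, so not coconut-free — out
D: has fish sauce, so not fish-free — out
E: has sesame, so not sesame-free — out
F: rice is permitted under the paleo carve-out; nothing else excluded — OK
G: has oats, so not paleo — no
H: rice is permitted under the paleo carve-out; nothing else excluded — valid
I: only potato starch and flaxseed; none excluded — OK
J: has spelt, so not paleo; has coconut, so not coconut-free — reject
K: every rule checks out — OK

A, F, H, I, K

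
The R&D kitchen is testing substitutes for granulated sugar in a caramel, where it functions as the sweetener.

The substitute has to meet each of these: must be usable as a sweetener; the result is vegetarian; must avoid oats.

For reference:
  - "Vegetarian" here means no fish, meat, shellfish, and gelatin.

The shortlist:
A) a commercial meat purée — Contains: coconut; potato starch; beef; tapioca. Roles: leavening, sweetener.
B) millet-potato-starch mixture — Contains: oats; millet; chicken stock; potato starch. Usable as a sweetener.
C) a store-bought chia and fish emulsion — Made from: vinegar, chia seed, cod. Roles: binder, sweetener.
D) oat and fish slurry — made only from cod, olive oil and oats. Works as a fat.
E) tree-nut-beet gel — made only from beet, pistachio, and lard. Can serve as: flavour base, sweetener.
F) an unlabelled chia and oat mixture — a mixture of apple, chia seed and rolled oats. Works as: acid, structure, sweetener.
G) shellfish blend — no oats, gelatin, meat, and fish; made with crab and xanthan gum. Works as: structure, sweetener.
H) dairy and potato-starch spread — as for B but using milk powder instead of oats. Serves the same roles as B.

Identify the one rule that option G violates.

vegetarian

usable as a sweetener: satisfied
vegetarian: has crab — fails
oat-free: satisfied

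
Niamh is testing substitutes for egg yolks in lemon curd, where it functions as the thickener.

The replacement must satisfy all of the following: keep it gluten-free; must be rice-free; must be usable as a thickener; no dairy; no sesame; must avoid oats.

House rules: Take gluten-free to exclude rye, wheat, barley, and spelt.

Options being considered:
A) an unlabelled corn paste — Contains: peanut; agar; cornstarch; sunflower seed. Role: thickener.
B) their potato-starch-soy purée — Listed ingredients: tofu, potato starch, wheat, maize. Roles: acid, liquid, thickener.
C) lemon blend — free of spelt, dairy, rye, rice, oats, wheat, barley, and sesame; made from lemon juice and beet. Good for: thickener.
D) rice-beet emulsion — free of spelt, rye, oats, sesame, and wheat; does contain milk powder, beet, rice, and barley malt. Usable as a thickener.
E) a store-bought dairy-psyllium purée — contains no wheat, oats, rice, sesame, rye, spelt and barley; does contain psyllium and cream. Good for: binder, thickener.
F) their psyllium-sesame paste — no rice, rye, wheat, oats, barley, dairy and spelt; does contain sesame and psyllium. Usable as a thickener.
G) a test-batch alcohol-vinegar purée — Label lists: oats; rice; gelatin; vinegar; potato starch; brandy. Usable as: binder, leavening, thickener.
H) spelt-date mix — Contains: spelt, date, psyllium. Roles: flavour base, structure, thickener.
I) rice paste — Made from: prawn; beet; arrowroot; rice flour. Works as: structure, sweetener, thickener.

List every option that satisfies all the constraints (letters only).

A, C

A: works as a thickener, no dairy, no sesame — valid
B: has wheat, so not gluten-free — no
C: works as a thickener, no oats, no dairy — OK
D: has barley malt, so not gluten-free; has rice, so not rice-free (and 1 more) — out
E: has cream, so not dairy-free — no
F: has sesame, so not sesame-free — reject
G: has rice, so not rice-free; has oats, so not oat-free — reject
H: has spelt, so not gluten-free — reject
I: has rice flour, so not rice-free — no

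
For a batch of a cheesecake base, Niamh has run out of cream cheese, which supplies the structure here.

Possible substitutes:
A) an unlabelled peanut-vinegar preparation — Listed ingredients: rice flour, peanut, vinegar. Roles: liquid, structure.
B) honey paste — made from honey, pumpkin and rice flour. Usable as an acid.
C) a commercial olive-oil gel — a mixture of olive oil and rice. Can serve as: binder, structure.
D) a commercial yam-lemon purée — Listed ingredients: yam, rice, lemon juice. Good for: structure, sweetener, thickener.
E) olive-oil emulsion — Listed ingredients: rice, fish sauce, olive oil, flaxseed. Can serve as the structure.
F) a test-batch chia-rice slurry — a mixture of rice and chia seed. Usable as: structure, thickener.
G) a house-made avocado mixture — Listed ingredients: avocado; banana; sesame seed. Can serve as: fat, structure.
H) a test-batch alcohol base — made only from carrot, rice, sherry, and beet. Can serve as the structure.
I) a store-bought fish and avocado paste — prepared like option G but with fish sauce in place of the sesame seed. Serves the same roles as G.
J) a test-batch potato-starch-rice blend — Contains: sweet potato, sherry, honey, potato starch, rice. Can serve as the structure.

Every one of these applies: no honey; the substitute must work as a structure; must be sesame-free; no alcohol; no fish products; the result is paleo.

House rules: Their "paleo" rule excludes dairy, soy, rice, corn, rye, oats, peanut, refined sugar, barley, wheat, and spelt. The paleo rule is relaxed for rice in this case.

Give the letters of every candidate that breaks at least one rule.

A: has peanut, so not paleo — reject
B: not usable as a structure; has honey, so not honey-free — no
C: rice is permitted under the paleo carve-out; nothing else excluded — keep
D: rice is permitted under the paleo carve-out; nothing else excluded — keep
E: has fish sauce, so not fish-free — out
F: rice is permitted under the paleo carve-out; nothing else excluded — keep
G: has sesame seed, so not sesame-free — out
H: has sherry, so not alcohol-free — out
I: has fish sauce, so not fish-free — no
J: has honey, so not honey-free; has sherry, so not alcohol-free — reject

A, B, E, G, H, I, J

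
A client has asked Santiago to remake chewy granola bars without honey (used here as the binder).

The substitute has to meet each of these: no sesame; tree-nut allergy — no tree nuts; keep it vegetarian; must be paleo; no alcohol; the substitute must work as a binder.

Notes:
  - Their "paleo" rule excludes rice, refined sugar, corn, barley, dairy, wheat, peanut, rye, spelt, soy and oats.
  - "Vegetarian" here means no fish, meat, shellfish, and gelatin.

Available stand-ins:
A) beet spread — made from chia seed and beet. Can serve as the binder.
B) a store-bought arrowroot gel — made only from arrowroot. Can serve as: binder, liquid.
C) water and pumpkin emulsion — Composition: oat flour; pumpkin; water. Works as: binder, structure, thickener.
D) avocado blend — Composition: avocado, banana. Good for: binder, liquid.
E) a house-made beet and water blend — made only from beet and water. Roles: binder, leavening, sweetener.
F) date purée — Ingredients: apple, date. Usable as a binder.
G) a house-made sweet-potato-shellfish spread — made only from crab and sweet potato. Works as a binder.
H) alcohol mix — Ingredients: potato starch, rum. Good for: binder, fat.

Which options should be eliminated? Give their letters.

A: only chia seed and beet; none excluded — keep
B: works as a binder, paleo, no alcohol — valid
C: has oat flour, so not paleo — out
D: vegetarian, no sesame — OK
E: every rule checks out — OK
F: all constraints satisfied — valid
G: has crab, so not vegetarian — reject
H: has rum, so not alcohol-free — out

C, G, H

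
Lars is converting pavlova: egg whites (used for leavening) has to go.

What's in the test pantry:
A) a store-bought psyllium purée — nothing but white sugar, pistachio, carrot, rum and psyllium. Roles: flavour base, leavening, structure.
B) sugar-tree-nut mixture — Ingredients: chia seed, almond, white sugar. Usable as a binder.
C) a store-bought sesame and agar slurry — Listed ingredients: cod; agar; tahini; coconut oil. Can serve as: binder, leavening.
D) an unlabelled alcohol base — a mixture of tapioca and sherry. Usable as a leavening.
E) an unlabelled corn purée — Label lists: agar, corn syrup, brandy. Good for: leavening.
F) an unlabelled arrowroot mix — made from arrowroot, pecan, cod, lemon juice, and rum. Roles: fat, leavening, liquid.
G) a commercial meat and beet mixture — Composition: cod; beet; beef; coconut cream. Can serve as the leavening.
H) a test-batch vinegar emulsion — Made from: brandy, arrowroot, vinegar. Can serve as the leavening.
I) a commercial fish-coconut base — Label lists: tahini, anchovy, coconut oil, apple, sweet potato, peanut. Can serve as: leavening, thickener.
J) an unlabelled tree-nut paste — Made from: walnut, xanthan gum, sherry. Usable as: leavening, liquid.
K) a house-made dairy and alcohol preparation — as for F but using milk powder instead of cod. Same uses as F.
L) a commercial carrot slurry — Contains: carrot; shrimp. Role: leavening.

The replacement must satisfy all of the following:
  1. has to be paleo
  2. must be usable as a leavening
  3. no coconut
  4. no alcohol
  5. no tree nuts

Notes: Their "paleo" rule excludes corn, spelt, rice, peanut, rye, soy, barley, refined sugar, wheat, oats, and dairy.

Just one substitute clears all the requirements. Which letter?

L

A: has white sugar, so not paleo; has pistachio, so not tree-nut-free (and 1 more) — out
B: not usable as a leavening; has white sugar, so not paleo (and 1 more) — out
C: has coconut oil, so not coconut-free — no
D: has sherry, so not alcohol-free — reject
E: has corn syrup, so not paleo; has brandy, so not alcohol-free — reject
F: has pecan, so not tree-nut-free; has rum, so not alcohol-free — reject
G: has coconut cream, so not coconut-free — no
H: has brandy, so not alcohol-free — out
I: has peanut, so not paleo; has coconut oil, so not coconut-free — out
J: has walnut, so not tree-nut-free; has sherry, so not alcohol-free — out
K: has milk powder, so not paleo; has pecan, so not tree-nut-free (and 1 more) — out
L: no tree nuts, paleo — valid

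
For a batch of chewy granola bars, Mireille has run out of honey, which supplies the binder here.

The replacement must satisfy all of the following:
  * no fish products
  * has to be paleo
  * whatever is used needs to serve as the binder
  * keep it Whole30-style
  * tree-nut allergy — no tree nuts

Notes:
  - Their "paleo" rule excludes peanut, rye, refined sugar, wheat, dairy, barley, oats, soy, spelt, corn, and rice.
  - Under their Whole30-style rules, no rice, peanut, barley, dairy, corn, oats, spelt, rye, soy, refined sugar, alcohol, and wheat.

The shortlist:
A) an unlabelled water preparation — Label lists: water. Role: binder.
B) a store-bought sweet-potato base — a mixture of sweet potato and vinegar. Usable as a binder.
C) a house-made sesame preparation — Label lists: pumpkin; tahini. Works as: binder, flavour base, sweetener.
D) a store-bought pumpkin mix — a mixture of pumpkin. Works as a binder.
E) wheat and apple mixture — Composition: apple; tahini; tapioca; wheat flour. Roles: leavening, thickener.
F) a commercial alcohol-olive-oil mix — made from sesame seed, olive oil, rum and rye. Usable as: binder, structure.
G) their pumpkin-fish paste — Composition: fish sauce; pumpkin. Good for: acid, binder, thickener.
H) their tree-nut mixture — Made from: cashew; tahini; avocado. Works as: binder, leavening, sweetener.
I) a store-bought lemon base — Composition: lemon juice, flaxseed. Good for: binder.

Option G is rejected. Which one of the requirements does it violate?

usable as a binder: satisfied
paleo: satisfied
Whole30-style: satisfied
fish-free: has fish sauce — fails
tree-nut-free: satisfied

fish-free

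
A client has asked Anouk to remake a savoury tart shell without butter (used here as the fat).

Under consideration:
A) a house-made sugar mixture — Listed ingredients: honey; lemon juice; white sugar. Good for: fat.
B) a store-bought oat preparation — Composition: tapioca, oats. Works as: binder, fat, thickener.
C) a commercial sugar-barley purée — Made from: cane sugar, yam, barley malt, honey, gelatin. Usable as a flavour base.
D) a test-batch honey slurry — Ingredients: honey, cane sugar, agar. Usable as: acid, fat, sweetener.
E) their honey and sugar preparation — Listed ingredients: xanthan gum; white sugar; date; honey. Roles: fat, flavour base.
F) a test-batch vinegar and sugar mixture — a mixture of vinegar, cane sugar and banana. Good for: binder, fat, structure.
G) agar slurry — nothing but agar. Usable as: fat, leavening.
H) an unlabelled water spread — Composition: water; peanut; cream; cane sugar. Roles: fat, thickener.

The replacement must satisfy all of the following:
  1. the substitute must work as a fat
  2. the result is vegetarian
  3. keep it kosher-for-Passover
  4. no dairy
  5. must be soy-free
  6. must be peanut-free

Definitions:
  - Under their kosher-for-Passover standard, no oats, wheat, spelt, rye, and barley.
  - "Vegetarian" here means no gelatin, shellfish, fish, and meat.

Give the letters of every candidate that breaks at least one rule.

B, C, H

A: only honey, white sugar, and lemon juice; none excluded — valid
B: has oats, so not kosher-for-Passover — no
C: not usable as a fat; has barley malt, so not kosher-for-Passover (and 1 more) — out
D: all constraints satisfied — OK
E: every rule checks out — OK
F: every rule checks out — valid
G: only agar; none excluded — valid
H: has peanut, so not peanut-free; has cream, so not dairy-free — out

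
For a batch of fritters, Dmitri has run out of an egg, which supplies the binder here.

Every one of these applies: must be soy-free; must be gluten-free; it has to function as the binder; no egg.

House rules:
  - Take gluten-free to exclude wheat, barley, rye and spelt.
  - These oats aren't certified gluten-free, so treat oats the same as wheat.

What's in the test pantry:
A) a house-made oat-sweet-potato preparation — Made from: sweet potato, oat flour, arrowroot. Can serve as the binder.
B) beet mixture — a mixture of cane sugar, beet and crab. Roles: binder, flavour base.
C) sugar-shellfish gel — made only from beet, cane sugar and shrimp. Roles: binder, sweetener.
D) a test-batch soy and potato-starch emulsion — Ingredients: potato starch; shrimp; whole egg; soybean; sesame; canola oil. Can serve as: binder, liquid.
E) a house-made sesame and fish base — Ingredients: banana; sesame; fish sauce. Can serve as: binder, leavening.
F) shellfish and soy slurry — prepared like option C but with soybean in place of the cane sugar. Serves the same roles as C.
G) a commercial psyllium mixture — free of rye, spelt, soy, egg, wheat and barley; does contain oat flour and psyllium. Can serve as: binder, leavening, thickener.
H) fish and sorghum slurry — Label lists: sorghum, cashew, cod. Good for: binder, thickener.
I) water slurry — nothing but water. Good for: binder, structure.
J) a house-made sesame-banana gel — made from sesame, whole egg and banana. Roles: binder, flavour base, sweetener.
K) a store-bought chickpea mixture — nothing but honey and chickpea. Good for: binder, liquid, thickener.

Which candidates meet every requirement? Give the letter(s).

B, C, E, H, I, K

A: has oat flour, so not gluten-free — out
B: all constraints satisfied — keep
C: works as a binder, no egg, no soy — valid
D: has whole egg, so not egg-free; has soybean, so not soy-free — no
E: every rule checks out — OK
F: has soybean, so not soy-free — out
G: has oat flour, so not gluten-free — reject
H: no egg, no soy — valid
I: only water; none excluded — OK
J: has whole egg, so not egg-free — no
K: works as a binder, no soy, no egg — keep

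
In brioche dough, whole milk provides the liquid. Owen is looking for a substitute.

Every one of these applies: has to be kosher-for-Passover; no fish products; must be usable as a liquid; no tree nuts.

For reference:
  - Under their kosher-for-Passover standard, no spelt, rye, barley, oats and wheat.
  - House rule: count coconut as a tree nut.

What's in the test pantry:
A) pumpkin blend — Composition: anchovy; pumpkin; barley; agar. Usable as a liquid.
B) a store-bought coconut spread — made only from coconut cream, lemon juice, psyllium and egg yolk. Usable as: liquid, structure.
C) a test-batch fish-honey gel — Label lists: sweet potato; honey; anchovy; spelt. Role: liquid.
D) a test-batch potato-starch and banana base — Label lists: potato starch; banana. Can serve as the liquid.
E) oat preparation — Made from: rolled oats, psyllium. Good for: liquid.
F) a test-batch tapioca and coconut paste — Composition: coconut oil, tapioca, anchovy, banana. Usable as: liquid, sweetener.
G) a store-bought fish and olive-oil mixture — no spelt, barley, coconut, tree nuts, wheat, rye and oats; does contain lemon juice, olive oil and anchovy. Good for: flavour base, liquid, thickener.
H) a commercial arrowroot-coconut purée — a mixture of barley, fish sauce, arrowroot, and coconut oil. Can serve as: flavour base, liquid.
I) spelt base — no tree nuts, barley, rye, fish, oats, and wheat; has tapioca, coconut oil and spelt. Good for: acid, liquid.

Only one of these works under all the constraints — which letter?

A: has barley, so not kosher-for-Passover; has anchovy, so not fish-free — out
B: has coconut cream, so not tree-nut-free — reject
C: has spelt, so not kosher-for-Passover; has anchovy, so not fish-free — no
D: only banana and potato starch; none excluded — OK
E: has rolled oats, so not kosher-for-Passover — no
F: has coconut oil, so not tree-nut-free; has anchovy, so not fish-free — reject
G: has anchovy, so not fish-free — reject
H: has barley, so not kosher-for-Passover; has coconut oil, so not tree-nut-free (and 1 more) — no
I: has spelt, so not kosher-for-Passover; has coconut oil, so not tree-nut-free — out

D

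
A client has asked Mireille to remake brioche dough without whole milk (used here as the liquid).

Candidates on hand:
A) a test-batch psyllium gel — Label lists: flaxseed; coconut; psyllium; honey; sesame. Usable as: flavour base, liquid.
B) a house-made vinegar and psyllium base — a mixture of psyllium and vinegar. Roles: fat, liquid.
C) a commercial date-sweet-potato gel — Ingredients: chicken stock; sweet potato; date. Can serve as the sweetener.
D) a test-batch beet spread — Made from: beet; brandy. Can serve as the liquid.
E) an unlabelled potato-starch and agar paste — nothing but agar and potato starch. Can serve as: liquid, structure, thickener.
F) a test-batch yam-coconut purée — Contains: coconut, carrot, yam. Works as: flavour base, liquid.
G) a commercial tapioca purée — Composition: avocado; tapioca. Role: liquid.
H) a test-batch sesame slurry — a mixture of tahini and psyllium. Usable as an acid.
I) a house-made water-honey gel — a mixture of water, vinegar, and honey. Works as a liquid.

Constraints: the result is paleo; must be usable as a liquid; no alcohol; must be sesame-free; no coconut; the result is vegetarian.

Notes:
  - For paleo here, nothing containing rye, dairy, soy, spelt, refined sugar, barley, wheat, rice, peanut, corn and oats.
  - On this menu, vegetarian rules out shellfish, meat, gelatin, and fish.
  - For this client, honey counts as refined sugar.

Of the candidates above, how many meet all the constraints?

3

A: has honey, so not paleo; has coconut, so not coconut-free (and 1 more) — out
B: only vinegar and psyllium; none excluded — keep
C: not usable as a liquid; has chicken stock, so not vegetarian — reject
D: has brandy, so not alcohol-free — reject
E: works as a liquid, vegetarian, paleo — valid
F: has coconut, so not coconut-free — reject
G: vegetarian, paleo — OK
H: not usable as a liquid; has tahini, so not sesame-free — out
I: has honey, so not paleo — out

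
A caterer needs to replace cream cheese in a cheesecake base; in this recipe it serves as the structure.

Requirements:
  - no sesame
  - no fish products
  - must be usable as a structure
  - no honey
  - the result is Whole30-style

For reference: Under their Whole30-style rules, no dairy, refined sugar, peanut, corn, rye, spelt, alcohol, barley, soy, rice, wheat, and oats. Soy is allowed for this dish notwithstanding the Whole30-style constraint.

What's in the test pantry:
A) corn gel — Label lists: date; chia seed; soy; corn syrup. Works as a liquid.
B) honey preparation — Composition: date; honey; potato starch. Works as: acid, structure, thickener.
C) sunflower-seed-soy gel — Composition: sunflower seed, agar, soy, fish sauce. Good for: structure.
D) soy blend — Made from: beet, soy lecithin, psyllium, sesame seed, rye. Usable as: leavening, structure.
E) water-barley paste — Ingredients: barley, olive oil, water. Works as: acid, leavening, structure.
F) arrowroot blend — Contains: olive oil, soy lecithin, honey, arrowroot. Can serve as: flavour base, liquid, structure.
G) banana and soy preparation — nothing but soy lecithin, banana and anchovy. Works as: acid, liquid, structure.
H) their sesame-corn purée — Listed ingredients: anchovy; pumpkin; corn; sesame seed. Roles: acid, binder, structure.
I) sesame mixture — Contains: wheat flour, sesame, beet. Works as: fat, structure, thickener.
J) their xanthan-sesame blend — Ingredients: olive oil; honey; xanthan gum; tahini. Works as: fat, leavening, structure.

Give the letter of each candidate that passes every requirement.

A: not usable as a structure; has corn syrup, so not Whole30-style — out
B: has honey, so not honey-free — out
C: has fish sauce, so not fish-free — no
D: has rye, so not Whole30-style; has sesame seed, so not sesame-free — reject
E: has barley, so not Whole30-style — out
F: has honey, so not honey-free — no
G: has anchovy, so not fish-free — no
H: has corn, so not Whole30-style; has anchovy, so not fish-free (and 1 more) — no
I: has wheat flour, so not Whole30-style; has sesame, so not sesame-free — no
J: has honey, so not honey-free; has tahini, so not sesame-free — reject

none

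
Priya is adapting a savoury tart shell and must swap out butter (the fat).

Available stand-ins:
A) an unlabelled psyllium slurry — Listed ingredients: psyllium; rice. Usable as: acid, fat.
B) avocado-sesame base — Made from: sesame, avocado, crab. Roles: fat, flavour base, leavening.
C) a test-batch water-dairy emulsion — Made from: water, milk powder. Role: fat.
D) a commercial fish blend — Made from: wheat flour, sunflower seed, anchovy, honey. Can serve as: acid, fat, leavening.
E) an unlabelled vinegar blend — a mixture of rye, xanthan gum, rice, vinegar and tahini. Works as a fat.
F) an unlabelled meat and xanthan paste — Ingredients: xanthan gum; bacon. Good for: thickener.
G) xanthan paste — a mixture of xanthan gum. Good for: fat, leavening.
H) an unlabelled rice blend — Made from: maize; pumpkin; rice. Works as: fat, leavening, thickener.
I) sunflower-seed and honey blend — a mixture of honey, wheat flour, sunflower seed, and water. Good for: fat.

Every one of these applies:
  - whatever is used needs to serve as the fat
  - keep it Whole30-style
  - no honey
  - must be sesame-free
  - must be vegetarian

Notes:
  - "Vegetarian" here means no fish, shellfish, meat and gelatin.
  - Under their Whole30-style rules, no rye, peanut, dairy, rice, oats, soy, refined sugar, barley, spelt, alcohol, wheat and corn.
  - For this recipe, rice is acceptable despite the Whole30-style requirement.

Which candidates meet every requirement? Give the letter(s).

A, G

A: rice is permitted under the Whole30-style carve-out; nothing else excluded — valid
B: has crab, so not vegetarian; has sesame, so not sesame-free — no
C: has milk powder, so not Whole30-style — no
D: has anchovy, so not vegetarian; has wheat flour, so not Whole30-style (and 1 more) — out
E: has rye, so not Whole30-style; has tahini, so not sesame-free — out
F: not usable as a fat; has bacon, so not vegetarian — no
G: every rule checks out — keep
H: has maize, so not Whole30-style — reject
I: has wheat flour, so not Whole30-style; has honey, so not honey-free — no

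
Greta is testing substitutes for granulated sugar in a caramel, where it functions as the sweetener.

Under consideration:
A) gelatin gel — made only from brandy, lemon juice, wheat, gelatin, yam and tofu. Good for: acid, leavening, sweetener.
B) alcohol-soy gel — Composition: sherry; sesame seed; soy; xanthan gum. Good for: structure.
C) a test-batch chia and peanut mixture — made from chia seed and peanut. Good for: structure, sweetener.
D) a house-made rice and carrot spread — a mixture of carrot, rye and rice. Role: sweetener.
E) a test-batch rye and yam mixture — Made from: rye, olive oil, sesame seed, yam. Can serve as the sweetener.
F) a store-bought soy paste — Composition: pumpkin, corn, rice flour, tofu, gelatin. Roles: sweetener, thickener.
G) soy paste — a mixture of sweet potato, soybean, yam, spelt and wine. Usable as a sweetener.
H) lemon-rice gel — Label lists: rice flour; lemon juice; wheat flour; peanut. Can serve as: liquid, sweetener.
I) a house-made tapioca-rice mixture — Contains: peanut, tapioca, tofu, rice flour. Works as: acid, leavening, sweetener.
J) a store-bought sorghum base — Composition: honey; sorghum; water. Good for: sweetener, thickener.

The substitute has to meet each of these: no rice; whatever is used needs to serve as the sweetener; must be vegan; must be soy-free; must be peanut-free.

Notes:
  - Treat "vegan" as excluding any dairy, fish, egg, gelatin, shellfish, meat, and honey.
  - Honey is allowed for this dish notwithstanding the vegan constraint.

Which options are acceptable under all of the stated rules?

A: has gelatin, so not vegan; has tofu, so not soy-free — reject
B: not usable as a sweetener; has soy, so not soy-free — no
C: has peanut, so not peanut-free — out
D: has rice, so not rice-free — reject
E: rye and sesame seed etc. — none of it excluded — OK
F: has gelatin, so not vegan; has tofu, so not soy-free (and 1 more) — no
G: has soybean, so not soy-free — no
H: has peanut, so not peanut-free; has rice flour, so not rice-free — reject
I: has tofu, so not soy-free; has peanut, so not peanut-free (and 1 more) — no
J: honey is permitted under the vegan carve-out; nothing else excluded — valid

E, J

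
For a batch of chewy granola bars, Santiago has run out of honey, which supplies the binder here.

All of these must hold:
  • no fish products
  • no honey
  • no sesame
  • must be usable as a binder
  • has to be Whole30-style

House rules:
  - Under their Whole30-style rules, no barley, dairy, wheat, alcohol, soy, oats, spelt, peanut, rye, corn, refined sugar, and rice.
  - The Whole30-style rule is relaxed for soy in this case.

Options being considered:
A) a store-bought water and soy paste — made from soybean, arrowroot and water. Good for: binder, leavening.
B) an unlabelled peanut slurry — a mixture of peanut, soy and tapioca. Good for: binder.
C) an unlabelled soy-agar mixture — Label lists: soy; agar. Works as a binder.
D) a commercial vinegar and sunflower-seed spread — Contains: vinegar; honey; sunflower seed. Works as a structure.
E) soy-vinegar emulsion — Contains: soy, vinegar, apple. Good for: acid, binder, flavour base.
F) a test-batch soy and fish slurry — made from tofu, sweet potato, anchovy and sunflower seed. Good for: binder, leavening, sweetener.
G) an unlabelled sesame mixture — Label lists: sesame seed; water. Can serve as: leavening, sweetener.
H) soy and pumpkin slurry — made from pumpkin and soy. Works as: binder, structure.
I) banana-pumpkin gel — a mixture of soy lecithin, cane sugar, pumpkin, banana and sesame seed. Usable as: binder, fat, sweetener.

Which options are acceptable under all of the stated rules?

A, C, E, H

A: soy is permitted under the Whole30-style carve-out; nothing else excluded — OK
B: has peanut, so not Whole30-style — out
C: soy is permitted under the Whole30-style carve-out; nothing else excluded — OK
D: not usable as a binder; has honey, so not honey-free — reject
E: soy is permitted under the Whole30-style carve-out; nothing else excluded — OK
F: has anchovy, so not fish-free — out
G: not usable as a binder; has sesame seed, so not sesame-free — out
H: soy is permitted under the Whole30-style carve-out; nothing else excluded — valid
I: has cane sugar, so not Whole30-style; has sesame seed, so not sesame-free — no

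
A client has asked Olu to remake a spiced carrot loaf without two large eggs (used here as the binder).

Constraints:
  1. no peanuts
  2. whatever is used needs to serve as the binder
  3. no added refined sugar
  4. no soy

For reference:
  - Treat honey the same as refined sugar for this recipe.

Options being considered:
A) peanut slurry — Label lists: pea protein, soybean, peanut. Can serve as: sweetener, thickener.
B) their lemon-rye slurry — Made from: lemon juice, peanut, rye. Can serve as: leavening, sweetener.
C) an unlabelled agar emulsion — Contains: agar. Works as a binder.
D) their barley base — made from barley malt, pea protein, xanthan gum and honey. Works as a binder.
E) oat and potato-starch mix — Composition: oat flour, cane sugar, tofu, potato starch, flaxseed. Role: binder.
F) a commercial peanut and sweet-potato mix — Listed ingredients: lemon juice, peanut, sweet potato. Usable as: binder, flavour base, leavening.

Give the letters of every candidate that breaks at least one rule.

A: not usable as a binder; has soybean, so not soy-free (and 1 more) — out
B: not usable as a binder; has peanut, so not peanut-free — reject
C: only agar; none excluded — keep
D: has honey, so not no-added-sugar — no
E: has tofu, so not soy-free; has cane sugar, so not no-added-sugar — out
F: has peanut, so not peanut-free — reject

A, B, D, E, F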